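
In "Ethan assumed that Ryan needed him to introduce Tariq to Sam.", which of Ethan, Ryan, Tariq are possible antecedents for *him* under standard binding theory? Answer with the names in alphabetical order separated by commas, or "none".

Ethan

*him* is a pronoun; Principle B requires it to be free in its binding domain — the clause headed by 'needed'.
— Ethan: subject of the matrix clause; c-commands the pronoun but lies outside its binding domain — allowed.
— Ryan: subject of the clause headed by 'needed'; c-commands the pronoun within its binding domain — blocked (Principle B).
— Tariq: object of the clause headed by 'introduce'; is c-commanded by the pronoun; coreference would bind this R-expression — blocked (Principle C).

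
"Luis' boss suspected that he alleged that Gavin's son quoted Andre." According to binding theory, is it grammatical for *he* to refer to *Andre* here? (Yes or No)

*Andre* is an R-expression; Principle C requires it to be free (not bound by any c-commanding expression).
— he: subject of the clause headed by 'alleged'; the pronoun c-commands the R-expression — coreference blocked (Principle C).

No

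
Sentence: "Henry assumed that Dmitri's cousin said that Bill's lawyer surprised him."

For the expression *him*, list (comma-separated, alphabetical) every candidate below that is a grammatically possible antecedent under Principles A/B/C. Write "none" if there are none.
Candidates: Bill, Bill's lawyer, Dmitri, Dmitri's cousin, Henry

*him* is a pronoun; Principle B requires it to be free in its binding domain — the clause headed by 'surprised'.
— Bill: possessor inside the subject DP of the clause headed by 'surprised'; does not c-command the pronoun — Principle B does not apply; allowed.
— Bill's lawyer: subject of the clause headed by 'surprised'; c-commands the pronoun within its binding domain — blocked (Principle B).
— Dmitri: possessor inside the subject DP of the clause headed by 'said'; does not c-command the pronoun — Principle B does not apply; allowed.
— Dmitri's cousin: subject of the clause headed by 'said'; c-commands the pronoun but lies outside its binding domain — allowed.
— Henry: subject of the matrix clause; c-commands the pronoun but lies outside its binding domain — allowed.

Bill, Dmitri, Dmitri's cousin, Henry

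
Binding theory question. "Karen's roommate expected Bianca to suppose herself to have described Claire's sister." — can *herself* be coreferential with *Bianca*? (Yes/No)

*herself* is a reflexive; Principle A requires it to be bound within its binding domain — the clause headed by 'suppose'.
— Bianca: subject of the clause headed by 'suppose'; c-commands the reflexive within its binding domain — allowed (Principle A).

Yes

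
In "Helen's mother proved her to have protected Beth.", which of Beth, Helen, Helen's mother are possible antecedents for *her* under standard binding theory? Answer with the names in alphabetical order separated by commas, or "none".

*her* is a pronoun; Principle B requires it to be free in its binding domain — the matrix clause.
— Beth: object of the clause headed by 'protected'; is c-commanded by the pronoun; coreference would bind this R-expression — blocked (Principle C).
— Helen: possessor inside the subject DP of the matrix clause; does not c-command the pronoun — Principle B does not apply; allowed.
— Helen's mother: subject of the matrix clause; c-commands the pronoun within its binding domain — blocked (Principle B).

Helen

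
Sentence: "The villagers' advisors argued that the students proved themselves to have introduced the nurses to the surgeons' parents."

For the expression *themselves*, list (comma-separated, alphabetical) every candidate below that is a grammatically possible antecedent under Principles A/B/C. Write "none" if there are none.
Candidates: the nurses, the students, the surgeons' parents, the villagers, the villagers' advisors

*themselves* is a reflexive; Principle A requires it to be bound within its binding domain — the clause headed by 'proved'.
— the nurses: object of the clause headed by 'introduced'; does not c-command the reflexive — cannot bind it (Principle A).
— the students: subject of the clause headed by 'proved'; c-commands the reflexive within its binding domain — allowed (Principle A).
— the surgeons' parents: second object of the clause headed by 'introduced'; does not c-command the reflexive — cannot bind it (Principle A).
— the villagers: possessor inside the subject DP of the matrix clause; does not c-command the reflexive — cannot bind it (Principle A).
— the villagers' advisors: subject of the matrix clause; c-commands the reflexive but lies outside its binding domain — cannot bind it (Principle A).

the students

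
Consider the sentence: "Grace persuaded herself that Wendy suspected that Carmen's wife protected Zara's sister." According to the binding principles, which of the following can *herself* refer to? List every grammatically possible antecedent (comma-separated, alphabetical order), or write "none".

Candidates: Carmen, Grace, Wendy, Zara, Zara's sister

*herself* is a reflexive; Principle A requires it to be bound within its binding domain — the matrix clause.
— Carmen: possessor inside the subject DP of the clause headed by 'protected'; does not c-command the reflexive — cannot bind it (Principle A).
— Grace: subject of the matrix clause; c-commands the reflexive within its binding domain — allowed (Principle A).
— Wendy: subject of the clause headed by 'suspected'; does not c-command the reflexive — cannot bind it (Principle A).
— Zara: possessor inside the object DP of the clause headed by 'protected'; does not c-command the reflexive — cannot bind it (Principle A).
— Zara's sister: object of the clause headed by 'protected'; does not c-command the reflexive — cannot bind it (Principle A).

Grace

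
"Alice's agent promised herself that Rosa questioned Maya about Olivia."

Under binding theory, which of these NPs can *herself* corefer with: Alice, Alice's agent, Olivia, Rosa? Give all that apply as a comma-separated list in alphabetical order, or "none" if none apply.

*herself* is a reflexive; Principle A requires it to be bound within its binding domain — the matrix clause.
— Alice: possessor inside the subject DP of the matrix clause; does not c-command the reflexive — cannot bind it (Principle A).
— Alice's agent: subject of the matrix clause; c-commands the reflexive within its binding domain — allowed (Principle A).
— Olivia: second object of the clause headed by 'questioned'; does not c-command the reflexive — cannot bind it (Principle A).
— Rosa: subject of the clause headed by 'questioned'; does not c-command the reflexive — cannot bind it (Principle A).

Alice's agent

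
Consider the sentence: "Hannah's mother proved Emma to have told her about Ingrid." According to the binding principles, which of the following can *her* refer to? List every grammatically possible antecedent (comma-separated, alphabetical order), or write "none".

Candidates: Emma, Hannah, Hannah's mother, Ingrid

*her* is a pronoun; Principle B requires it to be free in its binding domain — the clause headed by 'told'.
— Emma: subject of the clause headed by 'told'; c-commands the pronoun within its binding domain — blocked (Principle B).
— Hannah: possessor inside the subject DP of the matrix clause; does not c-command the pronoun — Principle B does not apply; allowed.
— Hannah's mother: subject of the matrix clause; c-commands the pronoun but lies outside its binding domain — allowed.
— Ingrid: second object of the clause headed by 'told'; is c-commanded by the pronoun; coreference would bind this R-expression — blocked (Principle C).

Hannah, Hannah's mother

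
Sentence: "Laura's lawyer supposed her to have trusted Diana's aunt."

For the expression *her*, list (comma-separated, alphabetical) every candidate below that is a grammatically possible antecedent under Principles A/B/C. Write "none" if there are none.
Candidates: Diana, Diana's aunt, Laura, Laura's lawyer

Laura

*her* is a pronoun; Principle B requires it to be free in its binding domain — the matrix clause.
— Diana: possessor inside the object DP of the clause headed by 'trusted'; is c-commanded by the pronoun; coreference would bind this R-expression — blocked (Principle C).
— Diana's aunt: object of the clause headed by 'trusted'; is c-commanded by the pronoun; coreference would bind this R-expression — blocked (Principle C).
— Laura: possessor inside the subject DP of the matrix clause; does not c-command the pronoun — Principle B does not apply; allowed.
— Laura's lawyer: subject of the matrix clause; c-commands the pronoun within its binding domain — blocked (Principle B).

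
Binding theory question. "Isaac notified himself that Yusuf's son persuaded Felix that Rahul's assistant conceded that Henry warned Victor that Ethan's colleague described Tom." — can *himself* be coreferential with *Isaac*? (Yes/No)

Yes

*himself* is a reflexive; Principle A requires it to be bound within its binding domain — the matrix clause.
— Isaac: subject of the matrix clause; c-commands the reflexive within its binding domain — allowed (Principle A).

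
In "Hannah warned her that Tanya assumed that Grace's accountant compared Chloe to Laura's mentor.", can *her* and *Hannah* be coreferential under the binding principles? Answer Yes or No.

*Hannah* is an R-expression; Principle C requires it to be free (not bound by any c-commanding expression).
— her: object of the matrix clause; the R-expression locally c-commands the pronoun — coreference blocked (Principle B on the pronoun).

No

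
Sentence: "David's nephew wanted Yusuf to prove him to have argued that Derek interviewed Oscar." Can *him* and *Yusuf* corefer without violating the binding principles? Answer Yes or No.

No

*Yusuf* is an R-expression; Principle C requires it to be free (not bound by any c-commanding expression).
— him: subject of the clause headed by 'argued'; the R-expression locally c-commands the pronoun — coreference blocked (Principle B on the pronoun).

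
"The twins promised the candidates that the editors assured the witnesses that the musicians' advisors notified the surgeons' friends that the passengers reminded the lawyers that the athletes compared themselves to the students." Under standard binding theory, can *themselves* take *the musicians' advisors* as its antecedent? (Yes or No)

No

*themselves* is a reflexive; Principle A requires it to be bound within its binding domain — the clause headed by 'compared'.
— the musicians' advisors: subject of the clause headed by 'notified'; c-commands the reflexive but lies outside its binding domain — cannot bind it (Principle A).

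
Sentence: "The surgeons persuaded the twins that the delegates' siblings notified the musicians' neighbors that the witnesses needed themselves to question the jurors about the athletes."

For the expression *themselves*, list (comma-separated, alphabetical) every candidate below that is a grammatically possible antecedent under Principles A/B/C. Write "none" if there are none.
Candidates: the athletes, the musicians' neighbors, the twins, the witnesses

*themselves* is a reflexive; Principle A requires it to be bound within its binding domain — the clause headed by 'needed'.
— the athletes: second object of the clause headed by 'question'; does not c-command the reflexive — cannot bind it (Principle A).
— the musicians' neighbors: object of the clause headed by 'notified'; c-commands the reflexive but lies outside its binding domain — cannot bind it (Principle A).
— the twins: object of the matrix clause; c-commands the reflexive but lies outside its binding domain — cannot bind it (Principle A).
— the witnesses: subject of the clause headed by 'needed'; c-commands the reflexive within its binding domain — allowed (Principle A).

the witnesses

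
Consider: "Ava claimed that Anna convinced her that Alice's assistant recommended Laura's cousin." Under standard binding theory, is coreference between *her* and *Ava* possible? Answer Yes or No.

*Ava* is an R-expression; Principle C requires it to be free (not bound by any c-commanding expression).
— her: object of the clause headed by 'convinced'; the pronoun does not c-command the R-expression — coreference allowed.

Yes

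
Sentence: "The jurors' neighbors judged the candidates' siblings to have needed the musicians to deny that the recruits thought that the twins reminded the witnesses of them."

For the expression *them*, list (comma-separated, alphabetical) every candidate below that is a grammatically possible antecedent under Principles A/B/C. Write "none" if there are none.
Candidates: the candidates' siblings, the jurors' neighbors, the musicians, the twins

*them* is a pronoun; Principle B requires it to be free in its binding domain — the clause headed by 'reminded'.
— the candidates' siblings: subject of the clause headed by 'needed'; c-commands the pronoun but lies outside its binding domain — allowed.
— the jurors' neighbors: subject of the matrix clause; c-commands the pronoun but lies outside its binding domain — allowed.
— the musicians: subject of the clause headed by 'deny'; c-commands the pronoun but lies outside its binding domain — allowed.
— the twins: subject of the clause headed by 'reminded'; c-commands the pronoun within its binding domain — blocked (Principle B).

the candidates' siblings, the jurors' neighbors, the musicians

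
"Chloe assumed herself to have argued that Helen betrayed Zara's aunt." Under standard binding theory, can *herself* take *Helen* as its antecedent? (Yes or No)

No

*herself* is a reflexive; Principle A requires it to be bound within its binding domain — the matrix clause.
— Helen: subject of the clause headed by 'betrayed'; does not c-command the reflexive — cannot bind it (Principle A).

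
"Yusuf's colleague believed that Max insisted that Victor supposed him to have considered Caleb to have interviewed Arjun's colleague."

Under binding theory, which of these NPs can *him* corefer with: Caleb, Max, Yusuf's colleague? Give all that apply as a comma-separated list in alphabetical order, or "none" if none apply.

*him* is a pronoun; Principle B requires it to be free in its binding domain — the clause headed by 'supposed'.
— Caleb: subject of the clause headed by 'interviewed'; is c-commanded by the pronoun; coreference would bind this R-expression — blocked (Principle C).
— Max: subject of the clause headed by 'insisted'; c-commands the pronoun but lies outside its binding domain — allowed.
— Yusuf's colleague: subject of the matrix clause; c-commands the pronoun but lies outside its binding domain — allowed.

Max, Yusuf's colleague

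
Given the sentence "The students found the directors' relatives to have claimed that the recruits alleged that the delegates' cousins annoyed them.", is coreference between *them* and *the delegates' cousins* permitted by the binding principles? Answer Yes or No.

No

*them* is a pronoun; Principle B requires it to be free in its binding domain — the clause headed by 'annoyed'.
— the delegates' cousins: subject of the clause headed by 'annoyed'; c-commands the pronoun within its binding domain — blocked (Principle B).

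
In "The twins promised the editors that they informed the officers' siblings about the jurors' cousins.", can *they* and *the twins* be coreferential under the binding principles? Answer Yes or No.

Yes

*the twins* is an R-expression; Principle C requires it to be free (not bound by any c-commanding expression).
— they: subject of the clause headed by 'informed'; the pronoun does not c-command the R-expression — coreference allowed.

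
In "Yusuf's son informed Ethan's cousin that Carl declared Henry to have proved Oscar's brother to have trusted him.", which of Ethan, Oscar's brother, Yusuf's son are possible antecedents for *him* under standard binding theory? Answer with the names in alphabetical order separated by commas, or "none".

Ethan, Yusuf's son

*him* is a pronoun; Principle B requires it to be free in its binding domain — the clause headed by 'trusted'.
— Ethan: possessor inside the object DP of the matrix clause; does not c-command the pronoun — Principle B does not apply; allowed.
— Oscar's brother: subject of the clause headed by 'trusted'; c-commands the pronoun within its binding domain — blocked (Principle B).
— Yusuf's son: subject of the matrix clause; c-commands the pronoun but lies outside its binding domain — allowed.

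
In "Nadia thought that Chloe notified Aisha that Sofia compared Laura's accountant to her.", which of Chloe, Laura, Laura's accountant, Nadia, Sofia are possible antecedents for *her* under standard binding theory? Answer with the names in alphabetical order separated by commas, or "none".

Chloe, Laura, Nadia

*her* is a pronoun; Principle B requires it to be free in its binding domain — the clause headed by 'compared'.
— Chloe: subject of the clause headed by 'notified'; c-commands the pronoun but lies outside its binding domain — allowed.
— Laura: possessor inside the object DP of the clause headed by 'compared'; does not c-command the pronoun — Principle B does not apply; allowed.
— Laura's accountant: object of the clause headed by 'compared'; c-commands the pronoun within its binding domain — blocked (Principle B).
— Nadia: subject of the matrix clause; c-commands the pronoun but lies outside its binding domain — allowed.
— Sofia: subject of the clause headed by 'compared'; c-commands the pronoun within its binding domain — blocked (Principle B).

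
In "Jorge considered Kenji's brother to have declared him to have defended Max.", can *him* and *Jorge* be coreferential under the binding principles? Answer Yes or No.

Yes

*Jorge* is an R-expression; Principle C requires it to be free (not bound by any c-commanding expression).
— him: subject of the clause headed by 'defended'; the pronoun does not c-command the R-expression — coreference allowed.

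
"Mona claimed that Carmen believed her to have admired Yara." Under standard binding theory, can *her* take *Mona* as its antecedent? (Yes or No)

Yes

*her* is a pronoun; Principle B requires it to be free in its binding domain — the clause headed by 'believed'.
— Mona: subject of the matrix clause; c-commands the pronoun but lies outside its binding domain — allowed.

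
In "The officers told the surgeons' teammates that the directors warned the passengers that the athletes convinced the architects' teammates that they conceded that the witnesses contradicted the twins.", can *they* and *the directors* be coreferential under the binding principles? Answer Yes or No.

*the directors* is an R-expression; Principle C requires it to be free (not bound by any c-commanding expression).
— they: subject of the clause headed by 'conceded'; the pronoun does not c-command the R-expression — coreference allowed.

Yes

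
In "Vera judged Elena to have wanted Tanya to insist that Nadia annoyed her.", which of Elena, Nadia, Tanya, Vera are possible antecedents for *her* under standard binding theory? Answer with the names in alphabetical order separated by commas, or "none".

Elena, Tanya, Vera

*her* is a pronoun; Principle B requires it to be free in its binding domain — the clause headed by 'annoyed'.
— Elena: subject of the clause headed by 'wanted'; c-commands the pronoun but lies outside its binding domain — allowed.
— Nadia: subject of the clause headed by 'annoyed'; c-commands the pronoun within its binding domain — blocked (Principle B).
— Tanya: subject of the clause headed by 'insist'; c-commands the pronoun but lies outside its binding domain — allowed.
— Vera: subject of the matrix clause; c-commands the pronoun but lies outside its binding domain — allowed.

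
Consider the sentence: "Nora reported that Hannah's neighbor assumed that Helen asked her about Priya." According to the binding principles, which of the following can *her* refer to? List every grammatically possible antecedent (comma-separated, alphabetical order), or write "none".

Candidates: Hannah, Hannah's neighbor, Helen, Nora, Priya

*her* is a pronoun; Principle B requires it to be free in its binding domain — the clause headed by 'asked'.
— Hannah: possessor inside the subject DP of the clause headed by 'assumed'; does not c-command the pronoun — Principle B does not apply; allowed.
— Hannah's neighbor: subject of the clause headed by 'assumed'; c-commands the pronoun but lies outside its binding domain — allowed.
— Helen: subject of the clause headed by 'asked'; c-commands the pronoun within its binding domain — blocked (Principle B).
— Nora: subject of the matrix clause; c-commands the pronoun but lies outside its binding domain — allowed.
— Priya: second object of the clause headed by 'asked'; is c-commanded by the pronoun; coreference would bind this R-expression — blocked (Principle C).

Hannah, Hannah's neighbor, Nora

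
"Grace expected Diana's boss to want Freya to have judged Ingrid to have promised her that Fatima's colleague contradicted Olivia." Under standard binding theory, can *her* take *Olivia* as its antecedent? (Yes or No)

*her* is a pronoun; Principle B requires it to be free in its binding domain — the clause headed by 'promised'.
— Olivia: object of the clause headed by 'contradicted'; is c-commanded by the pronoun; coreference would bind this R-expression — blocked (Principle C).

No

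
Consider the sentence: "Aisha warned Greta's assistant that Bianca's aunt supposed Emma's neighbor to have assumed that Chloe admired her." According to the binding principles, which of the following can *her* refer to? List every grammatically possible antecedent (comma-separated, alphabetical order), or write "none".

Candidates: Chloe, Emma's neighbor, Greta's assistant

*her* is a pronoun; Principle B requires it to be free in its binding domain — the clause headed by 'admired'.
— Chloe: subject of the clause headed by 'admired'; c-commands the pronoun within its binding domain — blocked (Principle B).
— Emma's neighbor: subject of the clause headed by 'assumed'; c-commands the pronoun but lies outside its binding domain — allowed.
— Greta's assistant: object of the matrix clause; c-commands the pronoun but lies outside its binding domain — allowed.

Emma's neighbor, Greta's assistant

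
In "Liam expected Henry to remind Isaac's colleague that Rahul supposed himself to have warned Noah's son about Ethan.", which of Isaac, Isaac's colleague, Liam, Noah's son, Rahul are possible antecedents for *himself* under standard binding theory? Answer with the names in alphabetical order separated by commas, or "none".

*himself* is a reflexive; Principle A requires it to be bound within its binding domain — the clause headed by 'supposed'.
— Isaac: possessor inside the object DP of the clause headed by 'remind'; does not c-command the reflexive — cannot bind it (Principle A).
— Isaac's colleague: object of the clause headed by 'remind'; c-commands the reflexive but lies outside its binding domain — cannot bind it (Principle A).
— Liam: subject of the matrix clause; c-commands the reflexive but lies outside its binding domain — cannot bind it (Principle A).
— Noah's son: object of the clause headed by 'warned'; does not c-command the reflexive — cannot bind it (Principle A).
— Rahul: subject of the clause headed by 'supposed'; c-commands the reflexive within its binding domain — allowed (Principle A).

Rahul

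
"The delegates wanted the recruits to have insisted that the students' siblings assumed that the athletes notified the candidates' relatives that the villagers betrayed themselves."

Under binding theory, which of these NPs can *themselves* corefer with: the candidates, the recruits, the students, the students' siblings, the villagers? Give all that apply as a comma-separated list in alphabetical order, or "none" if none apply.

*themselves* is a reflexive; Principle A requires it to be bound within its binding domain — the clause headed by 'betrayed'.
— the candidates: possessor inside the object DP of the clause headed by 'notified'; does not c-command the reflexive — cannot bind it (Principle A).
— the recruits: subject of the clause headed by 'insisted'; c-commands the reflexive but lies outside its binding domain — cannot bind it (Principle A).
— the students: possessor inside the subject DP of the clause headed by 'assumed'; does not c-command the reflexive — cannot bind it (Principle A).
— the students' siblings: subject of the clause headed by 'assumed'; c-commands the reflexive but lies outside its binding domain — cannot bind it (Principle A).
— the villagers: subject of the clause headed by 'betrayed'; c-commands the reflexive within its binding domain — allowed (Principle A).

the villagers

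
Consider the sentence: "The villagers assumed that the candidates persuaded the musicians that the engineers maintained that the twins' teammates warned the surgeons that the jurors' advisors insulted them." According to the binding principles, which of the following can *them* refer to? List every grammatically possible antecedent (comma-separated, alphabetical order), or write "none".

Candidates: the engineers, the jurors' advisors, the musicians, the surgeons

*them* is a pronoun; Principle B requires it to be free in its binding domain — the clause headed by 'insulted'.
— the engineers: subject of the clause headed by 'maintained'; c-commands the pronoun but lies outside its binding domain — allowed.
— the jurors' advisors: subject of the clause headed by 'insulted'; c-commands the pronoun within its binding domain — blocked (Principle B).
— the musicians: object of the clause headed by 'persuaded'; c-commands the pronoun but lies outside its binding domain — allowed.
— the surgeons: object of the clause headed by 'warned'; c-commands the pronoun but lies outside its binding domain — allowed.

the engineers, the musicians, the surgeons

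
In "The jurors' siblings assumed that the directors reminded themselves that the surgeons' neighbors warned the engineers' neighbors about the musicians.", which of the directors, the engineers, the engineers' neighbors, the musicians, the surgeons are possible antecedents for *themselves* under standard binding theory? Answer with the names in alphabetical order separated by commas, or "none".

*themselves* is a reflexive; Principle A requires it to be bound within its binding domain — the clause headed by 'reminded'.
— the directors: subject of the clause headed by 'reminded'; c-commands the reflexive within its binding domain — allowed (Principle A).
— the engineers: possessor inside the object DP of the clause headed by 'warned'; does not c-command the reflexive — cannot bind it (Principle A).
— the engineers' neighbors: object of the clause headed by 'warned'; does not c-command the reflexive — cannot bind it (Principle A).
— the musicians: second object of the clause headed by 'warned'; does not c-command the reflexive — cannot bind it (Principle A).
— the surgeons: possessor inside the subject DP of the clause headed by 'warned'; does not c-command the reflexive — cannot bind it (Principle A).

the directors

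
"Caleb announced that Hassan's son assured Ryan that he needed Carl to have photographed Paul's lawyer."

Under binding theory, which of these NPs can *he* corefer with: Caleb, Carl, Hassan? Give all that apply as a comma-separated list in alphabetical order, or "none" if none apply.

Caleb, Hassan

*he* is a pronoun; Principle B requires it to be free in its binding domain — the clause headed by 'needed'.
— Caleb: subject of the matrix clause; c-commands the pronoun but lies outside its binding domain — allowed.
— Carl: subject of the clause headed by 'photographed'; is c-commanded by the pronoun; coreference would bind this R-expression — blocked (Principle C).
— Hassan: possessor inside the subject DP of the clause headed by 'assured'; does not c-command the pronoun — Principle B does not apply; allowed.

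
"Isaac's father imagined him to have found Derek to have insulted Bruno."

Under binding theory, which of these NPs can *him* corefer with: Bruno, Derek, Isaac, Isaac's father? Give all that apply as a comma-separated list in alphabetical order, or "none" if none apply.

*him* is a pronoun; Principle B requires it to be free in its binding domain — the matrix clause.
— Bruno: object of the clause headed by 'insulted'; is c-commanded by the pronoun; coreference would bind this R-expression — blocked (Principle C).
— Derek: subject of the clause headed by 'insulted'; is c-commanded by the pronoun; coreference would bind this R-expression — blocked (Principle C).
— Isaac: possessor inside the subject DP of the matrix clause; does not c-command the pronoun — Principle B does not apply; allowed.
— Isaac's father: subject of the matrix clause; c-commands the pronoun within its binding domain — blocked (Principle B).

Isaac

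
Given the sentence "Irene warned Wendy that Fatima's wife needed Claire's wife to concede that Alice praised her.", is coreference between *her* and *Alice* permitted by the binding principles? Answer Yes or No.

*her* is a pronoun; Principle B requires it to be free in its binding domain — the clause headed by 'praised'.
— Alice: subject of the clause headed by 'praised'; c-commands the pronoun within its binding domain — blocked (Principle B).

No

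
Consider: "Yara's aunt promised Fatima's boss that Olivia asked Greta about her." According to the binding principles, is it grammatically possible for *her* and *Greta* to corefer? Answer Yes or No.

No

*her* is a pronoun; Principle B requires it to be free in its binding domain — the clause headed by 'asked'.
— Greta: object of the clause headed by 'asked'; c-commands the pronoun within its binding domain — blocked (Principle B).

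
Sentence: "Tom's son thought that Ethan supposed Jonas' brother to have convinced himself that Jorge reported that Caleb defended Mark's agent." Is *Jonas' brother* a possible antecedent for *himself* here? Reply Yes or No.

Yes

*himself* is a reflexive; Principle A requires it to be bound within its binding domain — the clause headed by 'convinced'.
— Jonas' brother: subject of the clause headed by 'convinced'; c-commands the reflexive within its binding domain — allowed (Principle A).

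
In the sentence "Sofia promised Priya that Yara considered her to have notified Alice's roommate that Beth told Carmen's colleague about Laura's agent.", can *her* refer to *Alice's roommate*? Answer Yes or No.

No

*her* is a pronoun; Principle B requires it to be free in its binding domain — the clause headed by 'considered'.
— Alice's roommate: object of the clause headed by 'notified'; is c-commanded by the pronoun; coreference would bind this R-expression — blocked (Principle C).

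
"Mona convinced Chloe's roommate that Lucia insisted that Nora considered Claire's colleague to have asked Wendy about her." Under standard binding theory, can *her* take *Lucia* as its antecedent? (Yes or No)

Yes

*her* is a pronoun; Principle B requires it to be free in its binding domain — the clause headed by 'asked'.
— Lucia: subject of the clause headed by 'insisted'; c-commands the pronoun but lies outside its binding domain — allowed.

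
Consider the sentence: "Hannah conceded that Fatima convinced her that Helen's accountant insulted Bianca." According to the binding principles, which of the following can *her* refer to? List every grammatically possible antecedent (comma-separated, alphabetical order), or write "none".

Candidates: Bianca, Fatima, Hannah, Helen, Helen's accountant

*her* is a pronoun; Principle B requires it to be free in its binding domain — the clause headed by 'convinced'.
— Bianca: object of the clause headed by 'insulted'; is c-commanded by the pronoun; coreference would bind this R-expression — blocked (Principle C).
— Fatima: subject of the clause headed by 'convinced'; c-commands the pronoun within its binding domain — blocked (Principle B).
— Hannah: subject of the matrix clause; c-commands the pronoun but lies outside its binding domain — allowed.
— Helen: possessor inside the subject DP of the clause headed by 'insulted'; is c-commanded by the pronoun; coreference would bind this R-expression — blocked (Principle C).
— Helen's accountant: subject of the clause headed by 'insulted'; is c-commanded by the pronoun; coreference would bind this R-expression — blocked (Principle C).

Hannah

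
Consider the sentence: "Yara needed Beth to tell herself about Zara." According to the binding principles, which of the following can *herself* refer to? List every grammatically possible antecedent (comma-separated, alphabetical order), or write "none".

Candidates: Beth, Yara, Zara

Beth

*herself* is a reflexive; Principle A requires it to be bound within its binding domain — the clause headed by 'tell'.
— Beth: subject of the clause headed by 'tell'; c-commands the reflexive within its binding domain — allowed (Principle A).
— Yara: subject of the matrix clause; c-commands the reflexive but lies outside its binding domain — cannot bind it (Principle A).
— Zara: second object of the clause headed by 'tell'; does not c-command the reflexive — cannot bind it (Principle A).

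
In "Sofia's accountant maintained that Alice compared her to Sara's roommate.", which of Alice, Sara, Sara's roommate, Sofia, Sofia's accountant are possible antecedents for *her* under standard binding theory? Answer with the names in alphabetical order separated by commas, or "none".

Sofia, Sofia's accountant

*her* is a pronoun; Principle B requires it to be free in its binding domain — the clause headed by 'compared'.
— Alice: subject of the clause headed by 'compared'; c-commands the pronoun within its binding domain — blocked (Principle B).
— Sara: possessor inside the second object DP of the clause headed by 'compared'; is c-commanded by the pronoun; coreference would bind this R-expression — blocked (Principle C).
— Sara's roommate: second object of the clause headed by 'compared'; is c-commanded by the pronoun; coreference would bind this R-expression — blocked (Principle C).
— Sofia: possessor inside the subject DP of the matrix clause; does not c-command the pronoun — Principle B does not apply; allowed.
— Sofia's accountant: subject of the matrix clause; c-commands the pronoun but lies outside its binding domain — allowed.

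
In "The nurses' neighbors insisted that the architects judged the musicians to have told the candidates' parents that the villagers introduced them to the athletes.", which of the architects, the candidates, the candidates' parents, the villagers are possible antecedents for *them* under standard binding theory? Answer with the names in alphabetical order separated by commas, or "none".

the architects, the candidates, the candidates' parents

*them* is a pronoun; Principle B requires it to be free in its binding domain — the clause headed by 'introduced'.
— the architects: subject of the clause headed by 'judged'; c-commands the pronoun but lies outside its binding domain — allowed.
— the candidates: possessor inside the object DP of the clause headed by 'told'; does not c-command the pronoun — Principle B does not apply; allowed.
— the candidates' parents: object of the clause headed by 'told'; c-commands the pronoun but lies outside its binding domain — allowed.
— the villagers: subject of the clause headed by 'introduced'; c-commands the pronoun within its binding domain — blocked (Principle B).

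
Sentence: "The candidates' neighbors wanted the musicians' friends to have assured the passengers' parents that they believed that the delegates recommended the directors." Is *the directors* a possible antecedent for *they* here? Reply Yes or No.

No

*they* is a pronoun; Principle B requires it to be free in its binding domain — the clause headed by 'believed'.
— the directors: object of the clause headed by 'recommended'; is c-commanded by the pronoun; coreference would bind this R-expression — blocked (Principle C).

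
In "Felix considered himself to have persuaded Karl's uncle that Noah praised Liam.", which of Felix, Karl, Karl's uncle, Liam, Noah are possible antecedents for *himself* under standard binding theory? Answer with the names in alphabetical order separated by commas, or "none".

Felix

*himself* is a reflexive; Principle A requires it to be bound within its binding domain — the matrix clause.
— Felix: subject of the matrix clause; c-commands the reflexive within its binding domain — allowed (Principle A).
— Karl: possessor inside the object DP of the clause headed by 'persuaded'; does not c-command the reflexive — cannot bind it (Principle A).
— Karl's uncle: object of the clause headed by 'persuaded'; does not c-command the reflexive — cannot bind it (Principle A).
— Liam: object of the clause headed by 'praised'; does not c-command the reflexive — cannot bind it (Principle A).
— Noah: subject of the clause headed by 'praised'; does not c-command the reflexive — cannot bind it (Principle A).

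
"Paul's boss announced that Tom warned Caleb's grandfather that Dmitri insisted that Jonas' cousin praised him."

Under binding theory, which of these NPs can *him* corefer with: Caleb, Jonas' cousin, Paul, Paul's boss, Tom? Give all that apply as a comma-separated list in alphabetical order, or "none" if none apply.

Caleb, Paul, Paul's boss, Tom

*him* is a pronoun; Principle B requires it to be free in its binding domain — the clause headed by 'praised'.
— Caleb: possessor inside the object DP of the clause headed by 'warned'; does not c-command the pronoun — Principle B does not apply; allowed.
— Jonas' cousin: subject of the clause headed by 'praised'; c-commands the pronoun within its binding domain — blocked (Principle B).
— Paul: possessor inside the subject DP of the matrix clause; does not c-command the pronoun — Principle B does not apply; allowed.
— Paul's boss: subject of the matrix clause; c-commands the pronoun but lies outside its binding domain — allowed.
— Tom: subject of the clause headed by 'warned'; c-commands the pronoun but lies outside its binding domain — allowed.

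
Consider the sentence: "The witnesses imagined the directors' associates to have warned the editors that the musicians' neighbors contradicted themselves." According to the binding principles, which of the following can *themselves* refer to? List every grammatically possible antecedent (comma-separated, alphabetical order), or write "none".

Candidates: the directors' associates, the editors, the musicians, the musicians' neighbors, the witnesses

*themselves* is a reflexive; Principle A requires it to be bound within its binding domain — the clause headed by 'contradicted'.
— the directors' associates: subject of the clause headed by 'warned'; c-commands the reflexive but lies outside its binding domain — cannot bind it (Principle A).
— the editors: object of the clause headed by 'warned'; c-commands the reflexive but lies outside its binding domain — cannot bind it (Principle A).
— the musicians: possessor inside the subject DP of the clause headed by 'contradicted'; does not c-command the reflexive — cannot bind it (Principle A).
— the musicians' neighbors: subject of the clause headed by 'contradicted'; c-commands the reflexive within its binding domain — allowed (Principle A).
— the witnesses: subject of the matrix clause; c-commands the reflexive but lies outside its binding domain — cannot bind it (Principle A).

the musicians' neighbors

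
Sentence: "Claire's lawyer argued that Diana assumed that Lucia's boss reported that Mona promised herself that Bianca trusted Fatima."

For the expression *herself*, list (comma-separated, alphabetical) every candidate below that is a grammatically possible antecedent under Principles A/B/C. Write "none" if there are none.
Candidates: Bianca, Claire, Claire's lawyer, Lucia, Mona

Mona

*herself* is a reflexive; Principle A requires it to be bound within its binding domain — the clause headed by 'promised'.
— Bianca: subject of the clause headed by 'trusted'; does not c-command the reflexive — cannot bind it (Principle A).
— Claire: possessor inside the subject DP of the matrix clause; does not c-command the reflexive — cannot bind it (Principle A).
— Claire's lawyer: subject of the matrix clause; c-commands the reflexive but lies outside its binding domain — cannot bind it (Principle A).
— Lucia: possessor inside the subject DP of the clause headed by 'reported'; does not c-command the reflexive — cannot bind it (Principle A).
— Mona: subject of the clause headed by 'promised'; c-commands the reflexive within its binding domain — allowed (Principle A).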